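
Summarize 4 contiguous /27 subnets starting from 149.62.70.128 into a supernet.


Original prefix: /27
Number of subnets: 4 = 2^2
New prefix = 27 - 2 = 25
Supernet: 149.62.70.128/25


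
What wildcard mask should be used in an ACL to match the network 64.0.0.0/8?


Subnet mask: 255.0.0.0
Wildcard = 255.255.255.255 - subnet mask
255 - 255 = 0
255 - 0 = 255
255 - 0 = 255
255 - 0 = 255
Wildcard: 0.255.255.255


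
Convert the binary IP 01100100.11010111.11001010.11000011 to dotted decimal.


01100100 = 100
11010111 = 215
11001010 = 202
11000011 = 195
IP: 100.215.202.195


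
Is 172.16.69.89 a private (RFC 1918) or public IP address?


RFC 1918 private ranges:
  10.0.0.0/8 (10.0.0.0 - 10.255.255.255)
  172.16.0.0/12 (172.16.0.0 - 172.31.255.255)
  192.168.0.0/16 (192.168.0.0 - 192.168.255.255)
Private (in 172.16.0.0/12)


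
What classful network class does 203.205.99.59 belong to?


First octet: 203
Binary: 11001011
110xxxxx -> Class C (192-223)
Class C, default mask 255.255.255.0 (/24)


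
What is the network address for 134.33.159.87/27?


IP:   10000110.00100001.10011111.01010111
Mask: 11111111.11111111.11111111.11100000
AND operation:
Net:  10000110.00100001.10011111.01000000
Network: 134.33.159.64/27


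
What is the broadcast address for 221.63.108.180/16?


Network: 221.63.0.0/16
Host bits = 16
Set all host bits to 1:
Broadcast: 221.63.255.255


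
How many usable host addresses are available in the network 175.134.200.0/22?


Host bits = 32 - 22 = 10
Total addresses = 2^10 = 1024
Usable = total - 2 (network and broadcast)
Usable hosts: 1022


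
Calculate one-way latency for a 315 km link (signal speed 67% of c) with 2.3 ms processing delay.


Speed = 0.67 * 3e5 km/s = 201000 km/s
Propagation delay = 315 / 201000 = 0.0016 s = 1.5672 ms
Processing delay = 2.3 ms
Total one-way latency = 3.8672 ms


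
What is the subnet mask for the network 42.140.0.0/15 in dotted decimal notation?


/15 means 15 network bits, 17 host bits
Binary: 11111111111111100000000000000000
Mask: 255.254.0.0


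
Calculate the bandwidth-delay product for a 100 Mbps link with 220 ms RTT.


BDP = bandwidth * RTT
= 100 Mbps * 220 ms
= 100 * 1e6 * 220 / 1000 bits
= 22000000 bits
= 2750000 bytes
= 2685.5469 KB
BDP = 22000000 bits (2750000 bytes)


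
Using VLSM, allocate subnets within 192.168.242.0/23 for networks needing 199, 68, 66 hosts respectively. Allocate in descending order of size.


199 hosts -> /24 (254 usable): 192.168.242.0/24
68 hosts -> /25 (126 usable): 192.168.243.0/25
66 hosts -> /25 (126 usable): 192.168.243.128/25
Allocation: 192.168.242.0/24 (199 hosts, 254 usable); 192.168.243.0/25 (68 hosts, 126 usable); 192.168.243.128/25 (66 hosts, 126 usable)


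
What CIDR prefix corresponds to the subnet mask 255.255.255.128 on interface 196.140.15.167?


Binary: 11111111.11111111.11111111.10000000
Count leading 1s
Prefix: /25


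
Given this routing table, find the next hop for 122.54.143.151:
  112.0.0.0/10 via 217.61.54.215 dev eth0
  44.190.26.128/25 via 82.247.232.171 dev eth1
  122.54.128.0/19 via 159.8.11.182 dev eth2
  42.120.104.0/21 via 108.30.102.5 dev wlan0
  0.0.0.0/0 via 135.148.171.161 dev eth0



Longest prefix match for 122.54.143.151:
  /10 112.0.0.0: no
  /25 44.190.26.128: no
  /19 122.54.128.0: MATCH
  /21 42.120.104.0: no
  /0 0.0.0.0: MATCH
Selected: next-hop 159.8.11.182 via eth2 (matched /19)


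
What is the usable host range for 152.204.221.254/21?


Network: 152.204.216.0
Broadcast: 152.204.223.255
First usable = network + 1
Last usable = broadcast - 1
Range: 152.204.216.1 to 152.204.223.254


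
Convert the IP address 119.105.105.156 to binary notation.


119 = 01110111
105 = 01101001
105 = 01101001
156 = 10011100
Binary: 01110111.01101001.01101001.10011100


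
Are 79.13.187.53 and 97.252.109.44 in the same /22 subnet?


Mask: 255.255.252.0
79.13.187.53 AND mask = 79.13.184.0
97.252.109.44 AND mask = 97.252.108.0
No, different subnets (79.13.184.0 vs 97.252.108.0)


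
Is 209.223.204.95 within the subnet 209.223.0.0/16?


Subnet network: 209.223.0.0
Test IP AND mask: 209.223.0.0
Yes, 209.223.204.95 is in 209.223.0.0/16


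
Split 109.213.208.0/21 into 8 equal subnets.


New prefix = 21 + 3 = 24
Each subnet has 256 addresses
  109.213.208.0/24
  109.213.209.0/24
  109.213.210.0/24
  109.213.211.0/24
  109.213.212.0/24
  109.213.213.0/24
  109.213.214.0/24
  109.213.215.0/24
Subnets: 109.213.208.0/24, 109.213.209.0/24, 109.213.210.0/24, 109.213.211.0/24, 109.213.212.0/24, 109.213.213.0/24, 109.213.214.0/24, 109.213.215.0/24


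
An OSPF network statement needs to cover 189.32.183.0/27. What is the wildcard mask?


Subnet mask: 255.255.255.224
Wildcard = 255.255.255.255 - subnet mask
255 - 255 = 0
255 - 255 = 0
255 - 255 = 0
255 - 224 = 31
Wildcard: 0.0.0.31


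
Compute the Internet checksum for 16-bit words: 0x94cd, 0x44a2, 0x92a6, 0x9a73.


Sum all words (with carry folding):
+ 0x94cd = 0x94cd
+ 0x44a2 = 0xd96f
+ 0x92a6 = 0x6c16
+ 0x9a73 = 0x068a
One's complement: ~0x068a
Checksum = 0xf975


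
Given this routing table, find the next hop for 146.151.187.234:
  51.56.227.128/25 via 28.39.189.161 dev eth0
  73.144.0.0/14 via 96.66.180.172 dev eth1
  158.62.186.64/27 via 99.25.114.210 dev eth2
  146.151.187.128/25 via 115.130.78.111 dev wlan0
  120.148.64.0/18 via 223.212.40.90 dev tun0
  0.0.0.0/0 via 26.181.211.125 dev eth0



Longest prefix match for 146.151.187.234:
  /25 51.56.227.128: no
  /14 73.144.0.0: no
  /27 158.62.186.64: no
  /25 146.151.187.128: MATCH
  /18 120.148.64.0: no
  /0 0.0.0.0: MATCH
Selected: next-hop 115.130.78.111 via wlan0 (matched /25)


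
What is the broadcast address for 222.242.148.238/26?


Network: 222.242.148.192/26
Host bits = 6
Set all host bits to 1:
Broadcast: 222.242.148.255


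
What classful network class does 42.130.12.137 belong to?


First octet: 42
Binary: 00101010
0xxxxxxx -> Class A (1-126)
Class A, default mask 255.0.0.0 (/8)


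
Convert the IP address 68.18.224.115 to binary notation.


68 = 01000100
18 = 00010010
224 = 11100000
115 = 01110011
Binary: 01000100.00010010.11100000.01110011


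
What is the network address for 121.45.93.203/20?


IP:   01111001.00101101.01011101.11001011
Mask: 11111111.11111111.11110000.00000000
AND operation:
Net:  01111001.00101101.01010000.00000000
Network: 121.45.80.0/20


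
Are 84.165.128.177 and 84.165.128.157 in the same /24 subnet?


Mask: 255.255.255.0
84.165.128.177 AND mask = 84.165.128.0
84.165.128.157 AND mask = 84.165.128.0
Yes, same subnet (84.165.128.0)


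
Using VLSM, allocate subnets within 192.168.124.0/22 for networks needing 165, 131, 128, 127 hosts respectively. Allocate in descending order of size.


165 hosts -> /24 (254 usable): 192.168.124.0/24
131 hosts -> /24 (254 usable): 192.168.125.0/24
128 hosts -> /24 (254 usable): 192.168.126.0/24
127 hosts -> /24 (254 usable): 192.168.127.0/24
Allocation: 192.168.124.0/24 (165 hosts, 254 usable); 192.168.125.0/24 (131 hosts, 254 usable); 192.168.126.0/24 (128 hosts, 254 usable); 192.168.127.0/24 (127 hosts, 254 usable)


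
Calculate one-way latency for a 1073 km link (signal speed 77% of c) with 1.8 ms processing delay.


Speed = 0.77 * 3e5 km/s = 231000 km/s
Propagation delay = 1073 / 231000 = 0.0046 s = 4.645 ms
Processing delay = 1.8 ms
Total one-way latency = 6.445 ms


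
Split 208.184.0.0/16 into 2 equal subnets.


New prefix = 16 + 1 = 17
Each subnet has 32768 addresses
  208.184.0.0/17
  208.184.128.0/17
Subnets: 208.184.0.0/17, 208.184.128.0/17


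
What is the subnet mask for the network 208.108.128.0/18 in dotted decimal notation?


/18 means 18 network bits, 14 host bits
Binary: 11111111111111111100000000000000
Mask: 255.255.192.0


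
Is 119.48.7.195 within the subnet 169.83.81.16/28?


Subnet network: 169.83.81.16
Test IP AND mask: 119.48.7.192
No, 119.48.7.195 is not in 169.83.81.16/28


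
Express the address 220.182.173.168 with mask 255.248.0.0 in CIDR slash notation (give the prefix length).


Binary: 11111111.11111000.00000000.00000000
Count leading 1s
Prefix: /13


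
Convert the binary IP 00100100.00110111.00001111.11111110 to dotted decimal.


00100100 = 36
00110111 = 55
00001111 = 15
11111110 = 254
IP: 36.55.15.254


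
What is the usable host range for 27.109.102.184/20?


Network: 27.109.96.0
Broadcast: 27.109.111.255
First usable = network + 1
Last usable = broadcast - 1
Range: 27.109.96.1 to 27.109.111.254


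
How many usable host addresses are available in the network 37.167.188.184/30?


Host bits = 32 - 30 = 2
Total addresses = 2^2 = 4
Usable = total - 2 (network and broadcast)
Usable hosts: 2


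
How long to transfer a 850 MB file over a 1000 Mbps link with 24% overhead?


Effective throughput = 1000 * (1 - 24/100) = 760 Mbps
File size in Mb = 850 * 8 = 6800 Mb
Time = 6800 / 760
Time = 8.9474 seconds


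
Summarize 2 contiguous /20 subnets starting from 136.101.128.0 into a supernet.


Original prefix: /20
Number of subnets: 2 = 2^1
New prefix = 20 - 1 = 19
Supernet: 136.101.128.0/19


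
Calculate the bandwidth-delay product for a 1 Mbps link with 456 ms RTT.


BDP = bandwidth * RTT
= 1 Mbps * 456 ms
= 1 * 1e6 * 456 / 1000 bits
= 456000 bits
= 57000 bytes
= 55.6641 KB
BDP = 456000 bits (57000 bytes)


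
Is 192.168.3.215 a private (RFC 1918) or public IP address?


RFC 1918 private ranges:
  10.0.0.0/8 (10.0.0.0 - 10.255.255.255)
  172.16.0.0/12 (172.16.0.0 - 172.31.255.255)
  192.168.0.0/16 (192.168.0.0 - 192.168.255.255)
Private (in 192.168.0.0/16)


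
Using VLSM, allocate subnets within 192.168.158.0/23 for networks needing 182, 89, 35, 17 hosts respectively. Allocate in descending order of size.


182 hosts -> /24 (254 usable): 192.168.158.0/24
89 hosts -> /25 (126 usable): 192.168.159.0/25
35 hosts -> /26 (62 usable): 192.168.159.128/26
17 hosts -> /27 (30 usable): 192.168.159.192/27
Allocation: 192.168.158.0/24 (182 hosts, 254 usable); 192.168.159.0/25 (89 hosts, 126 usable); 192.168.159.128/26 (35 hosts, 62 usable); 192.168.159.192/27 (17 hosts, 30 usable)


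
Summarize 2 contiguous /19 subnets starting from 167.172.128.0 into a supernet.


Original prefix: /19
Number of subnets: 2 = 2^1
New prefix = 19 - 1 = 18
Supernet: 167.172.128.0/18


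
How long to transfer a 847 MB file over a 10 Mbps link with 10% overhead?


Effective throughput = 10 * (1 - 10/100) = 9 Mbps
File size in Mb = 847 * 8 = 6776 Mb
Time = 6776 / 9
Time = 752.8889 seconds


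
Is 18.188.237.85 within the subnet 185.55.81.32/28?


Subnet network: 185.55.81.32
Test IP AND mask: 18.188.237.80
No, 18.188.237.85 is not in 185.55.81.32/28


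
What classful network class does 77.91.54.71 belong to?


First octet: 77
Binary: 01001101
0xxxxxxx -> Class A (1-126)
Class A, default mask 255.0.0.0 (/8)


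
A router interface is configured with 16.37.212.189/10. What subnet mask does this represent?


/10 means 10 network bits, 22 host bits
Binary: 11111111110000000000000000000000
Mask: 255.192.0.0


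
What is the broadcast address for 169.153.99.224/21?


Network: 169.153.96.0/21
Host bits = 11
Set all host bits to 1:
Broadcast: 169.153.103.255


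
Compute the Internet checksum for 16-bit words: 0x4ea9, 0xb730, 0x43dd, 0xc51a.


Sum all words (with carry folding):
+ 0x4ea9 = 0x4ea9
+ 0xb730 = 0x05da
+ 0x43dd = 0x49b7
+ 0xc51a = 0x0ed2
One's complement: ~0x0ed2
Checksum = 0xf12d


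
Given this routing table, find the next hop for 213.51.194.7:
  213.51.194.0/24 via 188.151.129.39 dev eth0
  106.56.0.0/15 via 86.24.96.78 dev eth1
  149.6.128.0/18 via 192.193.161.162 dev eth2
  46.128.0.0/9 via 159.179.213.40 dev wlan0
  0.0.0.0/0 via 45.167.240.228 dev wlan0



Longest prefix match for 213.51.194.7:
  /24 213.51.194.0: MATCH
  /15 106.56.0.0: no
  /18 149.6.128.0: no
  /9 46.128.0.0: no
  /0 0.0.0.0: MATCH
Selected: next-hop 188.151.129.39 via eth0 (matched /24)


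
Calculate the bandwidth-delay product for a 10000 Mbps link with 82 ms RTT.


BDP = bandwidth * RTT
= 10000 Mbps * 82 ms
= 10000 * 1e6 * 82 / 1000 bits
= 820000000 bits
= 102500000 bytes
= 100097.6562 KB
BDP = 820000000 bits (102500000 bytes)


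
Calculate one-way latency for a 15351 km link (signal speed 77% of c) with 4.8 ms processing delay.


Speed = 0.77 * 3e5 km/s = 231000 km/s
Propagation delay = 15351 / 231000 = 0.0665 s = 66.4545 ms
Processing delay = 4.8 ms
Total one-way latency = 71.2545 ms


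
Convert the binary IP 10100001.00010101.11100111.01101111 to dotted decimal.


10100001 = 161
00010101 = 21
11100111 = 231
01101111 = 111
IP: 161.21.231.111


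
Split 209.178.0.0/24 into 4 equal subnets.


New prefix = 24 + 2 = 26
Each subnet has 64 addresses
  209.178.0.0/26
  209.178.0.64/26
  209.178.0.128/26
  209.178.0.192/26
Subnets: 209.178.0.0/26, 209.178.0.64/26, 209.178.0.128/26, 209.178.0.192/26


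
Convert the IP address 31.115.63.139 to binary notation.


31 = 00011111
115 = 01110011
63 = 00111111
139 = 10001011
Binary: 00011111.01110011.00111111.10001011


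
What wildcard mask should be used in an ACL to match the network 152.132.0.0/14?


Subnet mask: 255.252.0.0
Wildcard = 255.255.255.255 - subnet mask
255 - 255 = 0
255 - 252 = 3
255 - 0 = 255
255 - 0 = 255
Wildcard: 0.3.255.255


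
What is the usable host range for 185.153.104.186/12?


Network: 185.144.0.0
Broadcast: 185.159.255.255
First usable = network + 1
Last usable = broadcast - 1
Range: 185.144.0.1 to 185.159.255.254


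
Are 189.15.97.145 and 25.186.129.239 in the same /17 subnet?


Mask: 255.255.128.0
189.15.97.145 AND mask = 189.15.0.0
25.186.129.239 AND mask = 25.186.128.0
No, different subnets (189.15.0.0 vs 25.186.128.0)


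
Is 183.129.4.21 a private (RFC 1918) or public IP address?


RFC 1918 private ranges:
  10.0.0.0/8 (10.0.0.0 - 10.255.255.255)
  172.16.0.0/12 (172.16.0.0 - 172.31.255.255)
  192.168.0.0/16 (192.168.0.0 - 192.168.255.255)
Public (not in any RFC 1918 range)


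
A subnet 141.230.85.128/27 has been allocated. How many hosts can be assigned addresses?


Host bits = 32 - 27 = 5
Total addresses = 2^5 = 32
Usable = total - 2 (network and broadcast)
Usable hosts: 30


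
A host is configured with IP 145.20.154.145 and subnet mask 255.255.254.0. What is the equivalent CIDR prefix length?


Binary: 11111111.11111111.11111110.00000000
Count leading 1s
Prefix: /23


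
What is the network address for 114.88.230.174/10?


IP:   01110010.01011000.11100110.10101110
Mask: 11111111.11000000.00000000.00000000
AND operation:
Net:  01110010.01000000.00000000.00000000
Network: 114.64.0.0/10


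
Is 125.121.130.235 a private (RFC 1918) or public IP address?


RFC 1918 private ranges:
  10.0.0.0/8 (10.0.0.0 - 10.255.255.255)
  172.16.0.0/12 (172.16.0.0 - 172.31.255.255)
  192.168.0.0/16 (192.168.0.0 - 192.168.255.255)
Public (not in any RFC 1918 range)


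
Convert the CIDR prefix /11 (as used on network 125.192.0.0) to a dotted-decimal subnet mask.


/11 means 11 network bits, 21 host bits
Binary: 11111111111000000000000000000000
Mask: 255.224.0.0


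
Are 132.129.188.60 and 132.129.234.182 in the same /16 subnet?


Mask: 255.255.0.0
132.129.188.60 AND mask = 132.129.0.0
132.129.234.182 AND mask = 132.129.0.0
Yes, same subnet (132.129.0.0)


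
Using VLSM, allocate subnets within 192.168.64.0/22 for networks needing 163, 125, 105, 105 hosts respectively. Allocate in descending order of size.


163 hosts -> /24 (254 usable): 192.168.64.0/24
125 hosts -> /25 (126 usable): 192.168.65.0/25
105 hosts -> /25 (126 usable): 192.168.65.128/25
105 hosts -> /25 (126 usable): 192.168.66.0/25
Allocation: 192.168.64.0/24 (163 hosts, 254 usable); 192.168.65.0/25 (125 hosts, 126 usable); 192.168.65.128/25 (105 hosts, 126 usable); 192.168.66.0/25 (105 hosts, 126 usable)


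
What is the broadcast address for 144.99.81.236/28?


Network: 144.99.81.224/28
Host bits = 4
Set all host bits to 1:
Broadcast: 144.99.81.239


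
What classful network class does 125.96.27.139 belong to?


First octet: 125
Binary: 01111101
0xxxxxxx -> Class A (1-126)
Class A, default mask 255.0.0.0 (/8)


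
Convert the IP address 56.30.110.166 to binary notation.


56 = 00111000
30 = 00011110
110 = 01101110
166 = 10100110
Binary: 00111000.00011110.01101110.10100110


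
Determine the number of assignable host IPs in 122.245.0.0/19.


Host bits = 32 - 19 = 13
Total addresses = 2^13 = 8192
Usable = total - 2 (network and broadcast)
Usable hosts: 8190


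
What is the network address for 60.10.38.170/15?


IP:   00111100.00001010.00100110.10101010
Mask: 11111111.11111110.00000000.00000000
AND operation:
Net:  00111100.00001010.00000000.00000000
Network: 60.10.0.0/15


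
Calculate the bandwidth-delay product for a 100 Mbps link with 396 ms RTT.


BDP = bandwidth * RTT
= 100 Mbps * 396 ms
= 100 * 1e6 * 396 / 1000 bits
= 39600000 bits
= 4950000 bytes
= 4833.9844 KB
BDP = 39600000 bits (4950000 bytes)


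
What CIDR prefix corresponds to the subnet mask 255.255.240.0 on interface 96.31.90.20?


Binary: 11111111.11111111.11110000.00000000
Count leading 1s
Prefix: /20


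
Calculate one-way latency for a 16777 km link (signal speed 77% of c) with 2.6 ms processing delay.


Speed = 0.77 * 3e5 km/s = 231000 km/s
Propagation delay = 16777 / 231000 = 0.0726 s = 72.6277 ms
Processing delay = 2.6 ms
Total one-way latency = 75.2277 ms


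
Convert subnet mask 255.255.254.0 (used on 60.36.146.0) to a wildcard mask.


Subnet mask: 255.255.254.0
Wildcard = 255.255.255.255 - subnet mask
255 - 255 = 0
255 - 255 = 0
255 - 254 = 1
255 - 0 = 255
Wildcard: 0.0.1.255


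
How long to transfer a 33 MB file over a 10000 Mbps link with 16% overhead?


Effective throughput = 10000 * (1 - 16/100) = 8400 Mbps
File size in Mb = 33 * 8 = 264 Mb
Time = 264 / 8400
Time = 0.0314 seconds


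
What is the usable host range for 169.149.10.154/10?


Network: 169.128.0.0
Broadcast: 169.191.255.255
First usable = network + 1
Last usable = broadcast - 1
Range: 169.128.0.1 to 169.191.255.254


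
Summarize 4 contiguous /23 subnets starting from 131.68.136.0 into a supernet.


Original prefix: /23
Number of subnets: 4 = 2^2
New prefix = 23 - 2 = 21
Supernet: 131.68.136.0/21


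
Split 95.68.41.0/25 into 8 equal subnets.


New prefix = 25 + 3 = 28
Each subnet has 16 addresses
  95.68.41.0/28
  95.68.41.16/28
  95.68.41.32/28
  95.68.41.48/28
  95.68.41.64/28
  95.68.41.80/28
  95.68.41.96/28
  95.68.41.112/28
Subnets: 95.68.41.0/28, 95.68.41.16/28, 95.68.41.32/28, 95.68.41.48/28, 95.68.41.64/28, 95.68.41.80/28, 95.68.41.96/28, 95.68.41.112/28


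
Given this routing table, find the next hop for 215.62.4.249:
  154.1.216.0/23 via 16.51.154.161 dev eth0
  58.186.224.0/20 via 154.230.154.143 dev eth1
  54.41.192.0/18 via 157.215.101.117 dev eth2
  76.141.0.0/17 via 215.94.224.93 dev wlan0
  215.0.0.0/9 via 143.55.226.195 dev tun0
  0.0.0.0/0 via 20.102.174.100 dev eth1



Longest prefix match for 215.62.4.249:
  /23 154.1.216.0: no
  /20 58.186.224.0: no
  /18 54.41.192.0: no
  /17 76.141.0.0: no
  /9 215.0.0.0: MATCH
  /0 0.0.0.0: MATCH
Selected: next-hop 143.55.226.195 via tun0 (matched /9)


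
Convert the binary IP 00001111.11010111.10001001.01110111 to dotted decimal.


00001111 = 15
11010111 = 215
10001001 = 137
01110111 = 119
IP: 15.215.137.119


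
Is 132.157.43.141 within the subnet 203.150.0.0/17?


Subnet network: 203.150.0.0
Test IP AND mask: 132.157.0.0
No, 132.157.43.141 is not in 203.150.0.0/17


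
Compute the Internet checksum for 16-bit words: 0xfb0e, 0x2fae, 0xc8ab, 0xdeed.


Sum all words (with carry folding):
+ 0xfb0e = 0xfb0e
+ 0x2fae = 0x2abd
+ 0xc8ab = 0xf368
+ 0xdeed = 0xd256
One's complement: ~0xd256
Checksum = 0x2da9


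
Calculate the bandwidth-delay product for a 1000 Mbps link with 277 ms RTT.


BDP = bandwidth * RTT
= 1000 Mbps * 277 ms
= 1000 * 1e6 * 277 / 1000 bits
= 277000000 bits
= 34625000 bytes
= 33813.4766 KB
BDP = 277000000 bits (34625000 bytes)


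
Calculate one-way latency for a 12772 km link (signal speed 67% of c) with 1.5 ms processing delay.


Speed = 0.67 * 3e5 km/s = 201000 km/s
Propagation delay = 12772 / 201000 = 0.0635 s = 63.5423 ms
Processing delay = 1.5 ms
Total one-way latency = 65.0423 ms


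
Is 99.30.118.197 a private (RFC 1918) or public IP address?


RFC 1918 private ranges:
  10.0.0.0/8 (10.0.0.0 - 10.255.255.255)
  172.16.0.0/12 (172.16.0.0 - 172.31.255.255)
  192.168.0.0/16 (192.168.0.0 - 192.168.255.255)
Public (not in any RFC 1918 range)


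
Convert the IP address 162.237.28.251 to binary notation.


162 = 10100010
237 = 11101101
28 = 00011100
251 = 11111011
Binary: 10100010.11101101.00011100.11111011


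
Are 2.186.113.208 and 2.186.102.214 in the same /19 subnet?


Mask: 255.255.224.0
2.186.113.208 AND mask = 2.186.96.0
2.186.102.214 AND mask = 2.186.96.0
Yes, same subnet (2.186.96.0)


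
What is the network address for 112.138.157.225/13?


IP:   01110000.10001010.10011101.11100001
Mask: 11111111.11111000.00000000.00000000
AND operation:
Net:  01110000.10001000.00000000.00000000
Network: 112.136.0.0/13


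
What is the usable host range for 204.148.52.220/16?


Network: 204.148.0.0
Broadcast: 204.148.255.255
First usable = network + 1
Last usable = broadcast - 1
Range: 204.148.0.1 to 204.148.255.254


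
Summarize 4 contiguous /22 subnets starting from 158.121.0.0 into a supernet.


Original prefix: /22
Number of subnets: 4 = 2^2
New prefix = 22 - 2 = 20
Supernet: 158.121.0.0/20


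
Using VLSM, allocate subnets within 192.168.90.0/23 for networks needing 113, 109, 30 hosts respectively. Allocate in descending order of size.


113 hosts -> /25 (126 usable): 192.168.90.0/25
109 hosts -> /25 (126 usable): 192.168.90.128/25
30 hosts -> /27 (30 usable): 192.168.91.0/27
Allocation: 192.168.90.0/25 (113 hosts, 126 usable); 192.168.90.128/25 (109 hosts, 126 usable); 192.168.91.0/27 (30 hosts, 30 usable)


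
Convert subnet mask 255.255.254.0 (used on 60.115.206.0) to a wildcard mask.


Subnet mask: 255.255.254.0
Wildcard = 255.255.255.255 - subnet mask
255 - 255 = 0
255 - 255 = 0
255 - 254 = 1
255 - 0 = 255
Wildcard: 0.0.1.255


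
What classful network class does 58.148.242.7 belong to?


First octet: 58
Binary: 00111010
0xxxxxxx -> Class A (1-126)
Class A, default mask 255.0.0.0 (/8)


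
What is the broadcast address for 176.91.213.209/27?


Network: 176.91.213.192/27
Host bits = 5
Set all host bits to 1:
Broadcast: 176.91.213.223


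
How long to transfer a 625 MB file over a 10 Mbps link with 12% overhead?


Effective throughput = 10 * (1 - 12/100) = 8.8 Mbps
File size in Mb = 625 * 8 = 5000 Mb
Time = 5000 / 8.8
Time = 568.1818 seconds


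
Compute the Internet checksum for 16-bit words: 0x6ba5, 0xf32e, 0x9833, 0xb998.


Sum all words (with carry folding):
+ 0x6ba5 = 0x6ba5
+ 0xf32e = 0x5ed4
+ 0x9833 = 0xf707
+ 0xb998 = 0xb0a0
One's complement: ~0xb0a0
Checksum = 0x4f5f


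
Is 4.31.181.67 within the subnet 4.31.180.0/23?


Subnet network: 4.31.180.0
Test IP AND mask: 4.31.180.0
Yes, 4.31.181.67 is in 4.31.180.0/23


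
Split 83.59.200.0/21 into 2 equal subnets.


New prefix = 21 + 1 = 22
Each subnet has 1024 addresses
  83.59.200.0/22
  83.59.204.0/22
Subnets: 83.59.200.0/22, 83.59.204.0/22


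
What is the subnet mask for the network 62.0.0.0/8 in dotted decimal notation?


/8 means 8 network bits, 24 host bits
Binary: 11111111000000000000000000000000
Mask: 255.0.0.0


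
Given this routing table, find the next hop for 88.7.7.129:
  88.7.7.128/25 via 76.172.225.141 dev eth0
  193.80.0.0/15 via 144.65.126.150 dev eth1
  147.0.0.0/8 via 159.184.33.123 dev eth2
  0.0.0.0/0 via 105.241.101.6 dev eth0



Longest prefix match for 88.7.7.129:
  /25 88.7.7.128: MATCH
  /15 193.80.0.0: no
  /8 147.0.0.0: no
  /0 0.0.0.0: MATCH
Selected: next-hop 76.172.225.141 via eth0 (matched /25)


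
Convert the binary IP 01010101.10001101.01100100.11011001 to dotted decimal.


01010101 = 85
10001101 = 141
01100100 = 100
11011001 = 217
IP: 85.141.100.217


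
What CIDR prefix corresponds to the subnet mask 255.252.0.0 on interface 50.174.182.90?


Binary: 11111111.11111100.00000000.00000000
Count leading 1s
Prefix: /14


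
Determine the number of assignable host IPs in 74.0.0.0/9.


Host bits = 32 - 9 = 23
Total addresses = 2^23 = 8388608
Usable = total - 2 (network and broadcast)
Usable hosts: 8388606


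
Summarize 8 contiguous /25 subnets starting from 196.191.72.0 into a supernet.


Original prefix: /25
Number of subnets: 8 = 2^3
New prefix = 25 - 3 = 22
Supernet: 196.191.72.0/22


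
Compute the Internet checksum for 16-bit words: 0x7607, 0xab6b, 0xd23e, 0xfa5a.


Sum all words (with carry folding):
+ 0x7607 = 0x7607
+ 0xab6b = 0x2173
+ 0xd23e = 0xf3b1
+ 0xfa5a = 0xee0c
One's complement: ~0xee0c
Checksum = 0x11f3


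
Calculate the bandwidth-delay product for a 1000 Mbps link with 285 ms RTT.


BDP = bandwidth * RTT
= 1000 Mbps * 285 ms
= 1000 * 1e6 * 285 / 1000 bits
= 285000000 bits
= 35625000 bytes
= 34790.0391 KB
BDP = 285000000 bits (35625000 bytes)


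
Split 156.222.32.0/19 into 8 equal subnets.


New prefix = 19 + 3 = 22
Each subnet has 1024 addresses
  156.222.32.0/22
  156.222.36.0/22
  156.222.40.0/22
  156.222.44.0/22
  156.222.48.0/22
  156.222.52.0/22
  156.222.56.0/22
  156.222.60.0/22
Subnets: 156.222.32.0/22, 156.222.36.0/22, 156.222.40.0/22, 156.222.44.0/22, 156.222.48.0/22, 156.222.52.0/22, 156.222.56.0/22, 156.222.60.0/22


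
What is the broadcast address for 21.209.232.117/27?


Network: 21.209.232.96/27
Host bits = 5
Set all host bits to 1:
Broadcast: 21.209.232.127


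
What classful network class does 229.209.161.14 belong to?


First octet: 229
Binary: 11100101
1110xxxx -> Class D (224-239)
Class D (multicast), default mask N/A


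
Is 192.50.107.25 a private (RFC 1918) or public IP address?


RFC 1918 private ranges:
  10.0.0.0/8 (10.0.0.0 - 10.255.255.255)
  172.16.0.0/12 (172.16.0.0 - 172.31.255.255)
  192.168.0.0/16 (192.168.0.0 - 192.168.255.255)
Public (not in any RFC 1918 range)


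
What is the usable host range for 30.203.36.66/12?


Network: 30.192.0.0
Broadcast: 30.207.255.255
First usable = network + 1
Last usable = broadcast - 1
Range: 30.192.0.1 to 30.207.255.254


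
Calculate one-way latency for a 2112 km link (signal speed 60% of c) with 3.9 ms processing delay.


Speed = 0.6 * 3e5 km/s = 180000 km/s
Propagation delay = 2112 / 180000 = 0.0117 s = 11.7333 ms
Processing delay = 3.9 ms
Total one-way latency = 15.6333 ms


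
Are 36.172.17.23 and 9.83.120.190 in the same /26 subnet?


Mask: 255.255.255.192
36.172.17.23 AND mask = 36.172.17.0
9.83.120.190 AND mask = 9.83.120.128
No, different subnets (36.172.17.0 vs 9.83.120.128)


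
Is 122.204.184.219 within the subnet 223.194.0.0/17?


Subnet network: 223.194.0.0
Test IP AND mask: 122.204.128.0
No, 122.204.184.219 is not in 223.194.0.0/17


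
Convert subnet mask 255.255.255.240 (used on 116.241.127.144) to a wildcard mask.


Subnet mask: 255.255.255.240
Wildcard = 255.255.255.255 - subnet mask
255 - 255 = 0
255 - 255 = 0
255 - 255 = 0
255 - 240 = 15
Wildcard: 0.0.0.15


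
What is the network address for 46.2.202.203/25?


IP:   00101110.00000010.11001010.11001011
Mask: 11111111.11111111.11111111.10000000
AND operation:
Net:  00101110.00000010.11001010.10000000
Network: 46.2.202.128/25


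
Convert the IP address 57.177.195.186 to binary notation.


57 = 00111001
177 = 10110001
195 = 11000011
186 = 10111010
Binary: 00111001.10110001.11000011.10111010


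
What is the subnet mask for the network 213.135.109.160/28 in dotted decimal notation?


/28 means 28 network bits, 4 host bits
Binary: 11111111111111111111111111110000
Mask: 255.255.255.240


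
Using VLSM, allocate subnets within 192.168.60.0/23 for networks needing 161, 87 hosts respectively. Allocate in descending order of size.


161 hosts -> /24 (254 usable): 192.168.60.0/24
87 hosts -> /25 (126 usable): 192.168.61.0/25
Allocation: 192.168.60.0/24 (161 hosts, 254 usable); 192.168.61.0/25 (87 hosts, 126 usable)


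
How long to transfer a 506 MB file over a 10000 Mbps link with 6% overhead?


Effective throughput = 10000 * (1 - 6/100) = 9400 Mbps
File size in Mb = 506 * 8 = 4048 Mb
Time = 4048 / 9400
Time = 0.4306 seconds


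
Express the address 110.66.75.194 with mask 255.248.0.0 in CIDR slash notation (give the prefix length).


Binary: 11111111.11111000.00000000.00000000
Count leading 1s
Prefix: /13


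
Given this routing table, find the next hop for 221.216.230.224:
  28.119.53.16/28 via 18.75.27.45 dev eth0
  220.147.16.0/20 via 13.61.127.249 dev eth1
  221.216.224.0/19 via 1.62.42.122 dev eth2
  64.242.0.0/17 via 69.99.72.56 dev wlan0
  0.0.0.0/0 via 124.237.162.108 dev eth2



Longest prefix match for 221.216.230.224:
  /28 28.119.53.16: no
  /20 220.147.16.0: no
  /19 221.216.224.0: MATCH
  /17 64.242.0.0: no
  /0 0.0.0.0: MATCH
Selected: next-hop 1.62.42.122 via eth2 (matched /19)


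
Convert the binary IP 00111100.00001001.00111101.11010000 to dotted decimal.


00111100 = 60
00001001 = 9
00111101 = 61
11010000 = 208
IP: 60.9.61.208


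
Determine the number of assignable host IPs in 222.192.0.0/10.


Host bits = 32 - 10 = 22
Total addresses = 2^22 = 4194304
Usable = total - 2 (network and broadcast)
Usable hosts: 4194302


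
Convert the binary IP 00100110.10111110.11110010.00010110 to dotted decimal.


00100110 = 38
10111110 = 190
11110010 = 242
00010110 = 22
IP: 38.190.242.22


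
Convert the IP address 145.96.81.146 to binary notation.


145 = 10010001
96 = 01100000
81 = 01010001
146 = 10010010
Binary: 10010001.01100000.01010001.10010010


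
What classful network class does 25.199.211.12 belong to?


First octet: 25
Binary: 00011001
0xxxxxxx -> Class A (1-126)
Class A, default mask 255.0.0.0 (/8)


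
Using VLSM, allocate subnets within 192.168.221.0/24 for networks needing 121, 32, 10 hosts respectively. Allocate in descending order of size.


121 hosts -> /25 (126 usable): 192.168.221.0/25
32 hosts -> /26 (62 usable): 192.168.221.128/26
10 hosts -> /28 (14 usable): 192.168.221.192/28
Allocation: 192.168.221.0/25 (121 hosts, 126 usable); 192.168.221.128/26 (32 hosts, 62 usable); 192.168.221.192/28 (10 hosts, 14 usable)


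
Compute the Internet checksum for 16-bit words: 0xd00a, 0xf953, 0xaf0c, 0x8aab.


Sum all words (with carry folding):
+ 0xd00a = 0xd00a
+ 0xf953 = 0xc95e
+ 0xaf0c = 0x786b
+ 0x8aab = 0x0317
One's complement: ~0x0317
Checksum = 0xfce8


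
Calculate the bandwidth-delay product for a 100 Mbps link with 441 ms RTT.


BDP = bandwidth * RTT
= 100 Mbps * 441 ms
= 100 * 1e6 * 441 / 1000 bits
= 44100000 bits
= 5512500 bytes
= 5383.3008 KB
BDP = 44100000 bits (5512500 bytes)


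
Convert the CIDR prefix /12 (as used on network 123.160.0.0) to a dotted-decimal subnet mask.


/12 means 12 network bits, 20 host bits
Binary: 11111111111100000000000000000000
Mask: 255.240.0.0


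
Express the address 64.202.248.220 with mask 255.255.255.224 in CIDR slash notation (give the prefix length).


Binary: 11111111.11111111.11111111.11100000
Count leading 1s
Prefix: /27


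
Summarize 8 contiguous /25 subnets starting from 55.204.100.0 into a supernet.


Original prefix: /25
Number of subnets: 8 = 2^3
New prefix = 25 - 3 = 22
Supernet: 55.204.100.0/22


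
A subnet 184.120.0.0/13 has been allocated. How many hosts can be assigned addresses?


Host bits = 32 - 13 = 19
Total addresses = 2^19 = 524288
Usable = total - 2 (network and broadcast)
Usable hosts: 524286


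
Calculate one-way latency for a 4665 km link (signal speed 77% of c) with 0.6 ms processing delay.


Speed = 0.77 * 3e5 km/s = 231000 km/s
Propagation delay = 4665 / 231000 = 0.0202 s = 20.1948 ms
Processing delay = 0.6 ms
Total one-way latency = 20.7948 ms


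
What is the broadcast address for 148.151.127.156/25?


Network: 148.151.127.128/25
Host bits = 7
Set all host bits to 1:
Broadcast: 148.151.127.255


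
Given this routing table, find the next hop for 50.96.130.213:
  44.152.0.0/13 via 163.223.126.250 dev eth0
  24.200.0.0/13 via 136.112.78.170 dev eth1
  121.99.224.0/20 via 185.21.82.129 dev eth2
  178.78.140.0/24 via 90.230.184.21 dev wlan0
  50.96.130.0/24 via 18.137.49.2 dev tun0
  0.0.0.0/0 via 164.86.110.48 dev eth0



Longest prefix match for 50.96.130.213:
  /13 44.152.0.0: no
  /13 24.200.0.0: no
  /20 121.99.224.0: no
  /24 178.78.140.0: no
  /24 50.96.130.0: MATCH
  /0 0.0.0.0: MATCH
Selected: next-hop 18.137.49.2 via tun0 (matched /24)


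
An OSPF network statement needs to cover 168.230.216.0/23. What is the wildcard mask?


Subnet mask: 255.255.254.0
Wildcard = 255.255.255.255 - subnet mask
255 - 255 = 0
255 - 255 = 0
255 - 254 = 1
255 - 0 = 255
Wildcard: 0.0.1.255


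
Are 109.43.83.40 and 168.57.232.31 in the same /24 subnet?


Mask: 255.255.255.0
109.43.83.40 AND mask = 109.43.83.0
168.57.232.31 AND mask = 168.57.232.0
No, different subnets (109.43.83.0 vs 168.57.232.0)


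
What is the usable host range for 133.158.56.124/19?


Network: 133.158.32.0
Broadcast: 133.158.63.255
First usable = network + 1
Last usable = broadcast - 1
Range: 133.158.32.1 to 133.158.63.254


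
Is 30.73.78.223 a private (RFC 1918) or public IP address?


RFC 1918 private ranges:
  10.0.0.0/8 (10.0.0.0 - 10.255.255.255)
  172.16.0.0/12 (172.16.0.0 - 172.31.255.255)
  192.168.0.0/16 (192.168.0.0 - 192.168.255.255)
Public (not in any RFC 1918 range)


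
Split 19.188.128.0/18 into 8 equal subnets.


New prefix = 18 + 3 = 21
Each subnet has 2048 addresses
  19.188.128.0/21
  19.188.136.0/21
  19.188.144.0/21
  19.188.152.0/21
  19.188.160.0/21
  19.188.168.0/21
  19.188.176.0/21
  19.188.184.0/21
Subnets: 19.188.128.0/21, 19.188.136.0/21, 19.188.144.0/21, 19.188.152.0/21, 19.188.160.0/21, 19.188.168.0/21, 19.188.176.0/21, 19.188.184.0/21


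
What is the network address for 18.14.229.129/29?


IP:   00010010.00001110.11100101.10000001
Mask: 11111111.11111111.11111111.11111000
AND operation:
Net:  00010010.00001110.11100101.10000000
Network: 18.14.229.128/29


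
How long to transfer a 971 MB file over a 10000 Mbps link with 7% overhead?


Effective throughput = 10000 * (1 - 7/100) = 9300 Mbps
File size in Mb = 971 * 8 = 7768 Mb
Time = 7768 / 9300
Time = 0.8353 seconds


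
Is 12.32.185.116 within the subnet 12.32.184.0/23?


Subnet network: 12.32.184.0
Test IP AND mask: 12.32.184.0
Yes, 12.32.185.116 is in 12.32.184.0/23


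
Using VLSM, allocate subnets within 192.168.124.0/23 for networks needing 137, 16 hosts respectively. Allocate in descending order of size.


137 hosts -> /24 (254 usable): 192.168.124.0/24
16 hosts -> /27 (30 usable): 192.168.125.0/27
Allocation: 192.168.124.0/24 (137 hosts, 254 usable); 192.168.125.0/27 (16 hosts, 30 usable)


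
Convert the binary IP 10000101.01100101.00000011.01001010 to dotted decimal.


10000101 = 133
01100101 = 101
00000011 = 3
01001010 = 74
IP: 133.101.3.74


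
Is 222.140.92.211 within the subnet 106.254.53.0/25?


Subnet network: 106.254.53.0
Test IP AND mask: 222.140.92.128
No, 222.140.92.211 is not in 106.254.53.0/25


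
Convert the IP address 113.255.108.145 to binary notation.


113 = 01110001
255 = 11111111
108 = 01101100
145 = 10010001
Binary: 01110001.11111111.01101100.10010001


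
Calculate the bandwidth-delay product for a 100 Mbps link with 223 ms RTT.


BDP = bandwidth * RTT
= 100 Mbps * 223 ms
= 100 * 1e6 * 223 / 1000 bits
= 22300000 bits
= 2787500 bytes
= 2722.168 KB
BDP = 22300000 bits (2787500 bytes)


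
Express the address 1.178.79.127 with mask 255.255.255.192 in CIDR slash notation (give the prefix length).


Binary: 11111111.11111111.11111111.11000000
Count leading 1s
Prefix: /26


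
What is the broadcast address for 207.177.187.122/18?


Network: 207.177.128.0/18
Host bits = 14
Set all host bits to 1:
Broadcast: 207.177.191.255


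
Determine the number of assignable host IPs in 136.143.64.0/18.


Host bits = 32 - 18 = 14
Total addresses = 2^14 = 16384
Usable = total - 2 (network and broadcast)
Usable hosts: 16382


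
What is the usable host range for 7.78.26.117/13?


Network: 7.72.0.0
Broadcast: 7.79.255.255
First usable = network + 1
Last usable = broadcast - 1
Range: 7.72.0.1 to 7.79.255.254


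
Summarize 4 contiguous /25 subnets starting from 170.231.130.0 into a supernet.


Original prefix: /25
Number of subnets: 4 = 2^2
New prefix = 25 - 2 = 23
Supernet: 170.231.130.0/23


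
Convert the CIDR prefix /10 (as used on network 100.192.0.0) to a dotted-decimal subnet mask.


/10 means 10 network bits, 22 host bits
Binary: 11111111110000000000000000000000
Mask: 255.192.0.0


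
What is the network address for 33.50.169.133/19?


IP:   00100001.00110010.10101001.10000101
Mask: 11111111.11111111.11100000.00000000
AND operation:
Net:  00100001.00110010.10100000.00000000
Network: 33.50.160.0/19


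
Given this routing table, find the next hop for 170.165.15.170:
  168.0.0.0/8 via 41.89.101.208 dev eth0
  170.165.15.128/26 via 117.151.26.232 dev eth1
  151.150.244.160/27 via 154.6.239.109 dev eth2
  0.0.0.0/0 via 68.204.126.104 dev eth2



Longest prefix match for 170.165.15.170:
  /8 168.0.0.0: no
  /26 170.165.15.128: MATCH
  /27 151.150.244.160: no
  /0 0.0.0.0: MATCH
Selected: next-hop 117.151.26.232 via eth1 (matched /26)


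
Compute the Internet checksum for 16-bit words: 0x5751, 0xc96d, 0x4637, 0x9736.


Sum all words (with carry folding):
+ 0x5751 = 0x5751
+ 0xc96d = 0x20bf
+ 0x4637 = 0x66f6
+ 0x9736 = 0xfe2c
One's complement: ~0xfe2c
Checksum = 0x01d3


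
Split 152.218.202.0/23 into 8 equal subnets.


New prefix = 23 + 3 = 26
Each subnet has 64 addresses
  152.218.202.0/26
  152.218.202.64/26
  152.218.202.128/26
  152.218.202.192/26
  152.218.203.0/26
  152.218.203.64/26
  152.218.203.128/26
  152.218.203.192/26
Subnets: 152.218.202.0/26, 152.218.202.64/26, 152.218.202.128/26, 152.218.202.192/26, 152.218.203.0/26, 152.218.203.64/26, 152.218.203.128/26, 152.218.203.192/26


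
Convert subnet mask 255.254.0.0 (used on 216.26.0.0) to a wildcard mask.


Subnet mask: 255.254.0.0
Wildcard = 255.255.255.255 - subnet mask
255 - 255 = 0
255 - 254 = 1
255 - 0 = 255
255 - 0 = 255
Wildcard: 0.1.255.255


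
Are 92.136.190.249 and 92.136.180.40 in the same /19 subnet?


Mask: 255.255.224.0
92.136.190.249 AND mask = 92.136.160.0
92.136.180.40 AND mask = 92.136.160.0
Yes, same subnet (92.136.160.0)


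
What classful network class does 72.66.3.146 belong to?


First octet: 72
Binary: 01001000
0xxxxxxx -> Class A (1-126)
Class A, default mask 255.0.0.0 (/8)


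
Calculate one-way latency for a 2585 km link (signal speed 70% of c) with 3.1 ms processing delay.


Speed = 0.7 * 3e5 km/s = 210000 km/s
Propagation delay = 2585 / 210000 = 0.0123 s = 12.3095 ms
Processing delay = 3.1 ms
Total one-way latency = 15.4095 ms


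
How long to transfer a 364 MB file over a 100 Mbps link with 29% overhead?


Effective throughput = 100 * (1 - 29/100) = 71 Mbps
File size in Mb = 364 * 8 = 2912 Mb
Time = 2912 / 71
Time = 41.0141 seconds


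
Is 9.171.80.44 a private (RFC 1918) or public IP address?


RFC 1918 private ranges:
  10.0.0.0/8 (10.0.0.0 - 10.255.255.255)
  172.16.0.0/12 (172.16.0.0 - 172.31.255.255)
  192.168.0.0/16 (192.168.0.0 - 192.168.255.255)
Public (not in any RFC 1918 range)
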